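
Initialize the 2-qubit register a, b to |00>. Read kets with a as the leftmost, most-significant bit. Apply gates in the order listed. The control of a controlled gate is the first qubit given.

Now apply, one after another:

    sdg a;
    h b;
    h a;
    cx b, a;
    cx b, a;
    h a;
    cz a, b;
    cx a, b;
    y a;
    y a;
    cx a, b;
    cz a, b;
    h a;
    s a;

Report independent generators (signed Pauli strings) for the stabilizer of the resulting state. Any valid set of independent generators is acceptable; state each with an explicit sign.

One valid set of independent stabilizer generators is +YI, +IX (any independent generating set of the same group is equally correct). Key observation: the block from step 6 through step 13 cancels to the identity and can be dropped.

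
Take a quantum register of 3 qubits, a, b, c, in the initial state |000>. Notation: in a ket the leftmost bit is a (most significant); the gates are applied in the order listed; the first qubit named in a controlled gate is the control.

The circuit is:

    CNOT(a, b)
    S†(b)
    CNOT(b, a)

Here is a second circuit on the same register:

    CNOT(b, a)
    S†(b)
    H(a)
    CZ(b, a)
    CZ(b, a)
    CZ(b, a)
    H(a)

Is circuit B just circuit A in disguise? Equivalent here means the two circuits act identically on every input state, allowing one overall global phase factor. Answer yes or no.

No — the two circuits implement different unitaries, even allowing a global phase.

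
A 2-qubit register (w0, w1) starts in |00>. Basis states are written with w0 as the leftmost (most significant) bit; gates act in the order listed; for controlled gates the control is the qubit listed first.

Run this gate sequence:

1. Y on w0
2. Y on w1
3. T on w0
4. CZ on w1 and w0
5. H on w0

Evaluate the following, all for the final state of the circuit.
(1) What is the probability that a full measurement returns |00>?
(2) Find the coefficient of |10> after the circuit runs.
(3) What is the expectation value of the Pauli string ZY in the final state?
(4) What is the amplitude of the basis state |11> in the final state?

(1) The probability of measuring |00> is 0.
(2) The amplitude on |10> is 0.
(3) The expectation value of ZY is 0.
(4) |11> carries amplitude -sqrt(2)*exp(I*pi/4)/2 in the final state.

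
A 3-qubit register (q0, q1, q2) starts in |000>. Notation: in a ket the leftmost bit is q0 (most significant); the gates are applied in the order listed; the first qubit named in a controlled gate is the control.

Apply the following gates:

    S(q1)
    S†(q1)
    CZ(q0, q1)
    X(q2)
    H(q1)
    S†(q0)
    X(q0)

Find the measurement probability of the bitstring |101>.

A full measurement returns |101> with probability 1/2. Key observation: steps 1-2 multiply out to the identity, so the circuit reduces to the remaining gates.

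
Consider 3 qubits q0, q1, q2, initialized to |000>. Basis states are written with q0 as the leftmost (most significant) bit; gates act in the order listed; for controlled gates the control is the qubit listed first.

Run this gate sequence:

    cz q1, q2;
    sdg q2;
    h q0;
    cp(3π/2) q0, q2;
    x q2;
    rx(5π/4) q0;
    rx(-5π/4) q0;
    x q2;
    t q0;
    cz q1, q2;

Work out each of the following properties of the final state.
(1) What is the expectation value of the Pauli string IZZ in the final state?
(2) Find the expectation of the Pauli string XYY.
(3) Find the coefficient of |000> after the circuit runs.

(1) In the final state, IZZ has expectation 1. Key observation: steps 5-8 multiply out to the identity, so the circuit reduces to the remaining gates.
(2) The expectation value of XYY is 0.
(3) |000> carries amplitude sqrt(2)/2 in the final state.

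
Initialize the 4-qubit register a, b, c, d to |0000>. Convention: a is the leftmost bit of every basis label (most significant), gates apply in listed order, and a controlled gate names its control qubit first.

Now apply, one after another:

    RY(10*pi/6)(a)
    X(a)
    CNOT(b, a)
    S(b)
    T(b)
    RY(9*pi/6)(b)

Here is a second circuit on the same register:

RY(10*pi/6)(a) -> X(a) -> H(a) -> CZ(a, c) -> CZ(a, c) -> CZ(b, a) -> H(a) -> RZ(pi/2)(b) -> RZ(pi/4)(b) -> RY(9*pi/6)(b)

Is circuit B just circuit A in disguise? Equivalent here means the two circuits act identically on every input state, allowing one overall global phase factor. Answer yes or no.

Yes — the two circuits implement the same unitary up to a global phase.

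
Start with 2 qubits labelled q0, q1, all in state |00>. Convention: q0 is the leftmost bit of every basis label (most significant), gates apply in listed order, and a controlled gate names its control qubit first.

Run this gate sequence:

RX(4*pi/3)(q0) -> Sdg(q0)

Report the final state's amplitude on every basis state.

The resulting statevector has amplitude -1/2 on |00>, 0 on |01>, -sqrt(3)/2 on |10>, 0 on |11>.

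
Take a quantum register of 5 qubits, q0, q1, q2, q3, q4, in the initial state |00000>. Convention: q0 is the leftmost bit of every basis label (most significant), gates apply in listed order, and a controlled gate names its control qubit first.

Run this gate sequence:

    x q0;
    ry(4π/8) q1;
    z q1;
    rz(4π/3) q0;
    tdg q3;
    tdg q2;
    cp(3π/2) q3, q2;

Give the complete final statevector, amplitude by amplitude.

The resulting statevector has amplitude sqrt(2)*exp(2*I*pi/3)/2 on |10000>, -sqrt(2)*exp(2*I*pi/3)/2 on |11000>, and 0 on every other basis state.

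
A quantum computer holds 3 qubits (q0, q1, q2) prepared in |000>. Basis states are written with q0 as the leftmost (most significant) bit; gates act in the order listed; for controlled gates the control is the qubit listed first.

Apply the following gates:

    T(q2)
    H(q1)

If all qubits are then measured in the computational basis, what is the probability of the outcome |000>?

A full measurement returns |000> with probability 1/2.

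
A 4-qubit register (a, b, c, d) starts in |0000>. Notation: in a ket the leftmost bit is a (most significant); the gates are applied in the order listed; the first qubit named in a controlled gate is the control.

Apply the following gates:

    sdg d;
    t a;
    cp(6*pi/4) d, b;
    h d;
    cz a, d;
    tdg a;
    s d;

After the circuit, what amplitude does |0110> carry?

The final state's coefficient on |0110> equals 0.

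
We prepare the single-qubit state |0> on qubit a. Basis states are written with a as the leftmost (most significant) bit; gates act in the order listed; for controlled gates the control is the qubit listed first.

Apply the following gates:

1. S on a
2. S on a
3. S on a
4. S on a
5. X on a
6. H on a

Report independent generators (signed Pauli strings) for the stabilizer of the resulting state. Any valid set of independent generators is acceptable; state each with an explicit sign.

One valid set of independent stabilizer generators is -X (any independent generating set of the same group is equally correct). Key observation: the block from step 1 through step 4 cancels to the identity and can be dropped.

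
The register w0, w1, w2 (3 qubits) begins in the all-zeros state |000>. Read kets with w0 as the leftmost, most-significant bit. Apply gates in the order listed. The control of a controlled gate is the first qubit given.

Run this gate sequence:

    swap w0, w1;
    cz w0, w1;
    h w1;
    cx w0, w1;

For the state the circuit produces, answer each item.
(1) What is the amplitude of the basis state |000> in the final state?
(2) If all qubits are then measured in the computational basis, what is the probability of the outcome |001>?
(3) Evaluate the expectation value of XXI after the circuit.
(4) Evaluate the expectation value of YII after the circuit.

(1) The amplitude on |000> is sqrt(2)/2.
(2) The probability of measuring |001> is 0.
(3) The observable XXI averages to 0.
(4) The observable YII averages to 0.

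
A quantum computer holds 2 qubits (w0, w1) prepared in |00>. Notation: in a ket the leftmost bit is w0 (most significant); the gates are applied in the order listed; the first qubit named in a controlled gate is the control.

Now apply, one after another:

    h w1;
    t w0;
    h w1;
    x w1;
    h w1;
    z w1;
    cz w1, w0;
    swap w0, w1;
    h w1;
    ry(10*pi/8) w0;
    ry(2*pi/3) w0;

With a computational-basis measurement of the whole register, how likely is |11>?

A full measurement returns |11> with probability -sqrt(6)/16 + sqrt(2)/16 + 1/4.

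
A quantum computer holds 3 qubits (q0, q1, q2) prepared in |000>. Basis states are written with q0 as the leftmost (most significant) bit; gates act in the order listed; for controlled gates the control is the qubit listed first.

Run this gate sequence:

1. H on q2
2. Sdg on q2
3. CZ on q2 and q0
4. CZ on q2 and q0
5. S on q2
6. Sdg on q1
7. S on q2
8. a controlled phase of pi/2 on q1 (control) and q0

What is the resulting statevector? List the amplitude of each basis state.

After the circuit, the state carries amplitude sqrt(2)/2 on |000>, sqrt(2)*I/2 on |001>, and 0 on every other basis state. Key observation: gates 2-5 undo each other exactly, leaving only the rest of the circuit to track.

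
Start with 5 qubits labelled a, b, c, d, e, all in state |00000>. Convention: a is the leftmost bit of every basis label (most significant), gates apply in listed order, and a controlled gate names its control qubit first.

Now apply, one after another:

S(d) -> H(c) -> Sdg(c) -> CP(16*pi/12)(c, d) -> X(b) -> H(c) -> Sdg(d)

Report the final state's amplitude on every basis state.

After the circuit, the state carries amplitude 1/2 - I/2 on |01000>, 1/2 + I/2 on |01100>, and 0 on every other basis state.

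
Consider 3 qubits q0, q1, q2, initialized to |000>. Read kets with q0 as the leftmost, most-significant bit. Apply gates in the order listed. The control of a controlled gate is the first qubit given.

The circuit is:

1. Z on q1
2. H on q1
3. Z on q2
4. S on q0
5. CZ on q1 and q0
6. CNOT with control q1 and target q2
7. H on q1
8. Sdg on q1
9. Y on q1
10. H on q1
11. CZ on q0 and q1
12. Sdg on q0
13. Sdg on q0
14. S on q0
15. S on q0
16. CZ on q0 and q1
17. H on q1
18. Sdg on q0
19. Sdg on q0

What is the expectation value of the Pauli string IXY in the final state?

The expectation value of IXY is -1. Key observation: steps 10-17 multiply out to the identity, so the circuit reduces to the remaining gates.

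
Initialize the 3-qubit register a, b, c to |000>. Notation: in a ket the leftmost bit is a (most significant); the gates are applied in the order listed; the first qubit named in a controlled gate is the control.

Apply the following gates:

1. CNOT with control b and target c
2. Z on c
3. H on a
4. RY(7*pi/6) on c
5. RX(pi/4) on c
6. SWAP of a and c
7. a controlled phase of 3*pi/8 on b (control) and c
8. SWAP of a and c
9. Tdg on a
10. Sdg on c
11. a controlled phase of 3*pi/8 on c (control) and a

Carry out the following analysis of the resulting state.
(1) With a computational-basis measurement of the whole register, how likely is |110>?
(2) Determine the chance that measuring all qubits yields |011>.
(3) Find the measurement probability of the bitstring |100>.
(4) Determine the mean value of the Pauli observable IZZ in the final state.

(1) Outcome |110> occurs with probability 0.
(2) The probability of measuring |011> is 0.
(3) A full measurement returns |100> with probability 1/4 - sqrt(6)/16.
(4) In the final state, IZZ has expectation -sqrt(6)/4.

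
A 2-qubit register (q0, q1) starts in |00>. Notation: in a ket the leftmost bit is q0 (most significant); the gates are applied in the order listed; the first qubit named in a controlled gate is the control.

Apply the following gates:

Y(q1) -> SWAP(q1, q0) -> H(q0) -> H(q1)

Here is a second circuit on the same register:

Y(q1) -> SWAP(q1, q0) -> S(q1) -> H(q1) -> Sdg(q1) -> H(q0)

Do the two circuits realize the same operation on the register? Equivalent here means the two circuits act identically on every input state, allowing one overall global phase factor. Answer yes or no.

No, they are not equivalent — no single phase factor reconciles the two unitaries.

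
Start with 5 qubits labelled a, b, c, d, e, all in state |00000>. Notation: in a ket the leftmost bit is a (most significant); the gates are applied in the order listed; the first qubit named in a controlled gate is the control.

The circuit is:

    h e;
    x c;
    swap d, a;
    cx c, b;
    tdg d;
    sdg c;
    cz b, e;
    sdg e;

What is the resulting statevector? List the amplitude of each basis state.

The final amplitudes are -sqrt(2)*I/2 on |01100>, sqrt(2)/2 on |01101>, and 0 on every other basis state.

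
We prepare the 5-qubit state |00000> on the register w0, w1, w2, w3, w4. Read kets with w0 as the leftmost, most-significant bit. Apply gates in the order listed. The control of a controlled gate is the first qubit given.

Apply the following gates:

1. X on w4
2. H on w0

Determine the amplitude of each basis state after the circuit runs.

The final amplitudes are sqrt(2)/2 on |00001>, sqrt(2)/2 on |10001>, and 0 on every other basis state.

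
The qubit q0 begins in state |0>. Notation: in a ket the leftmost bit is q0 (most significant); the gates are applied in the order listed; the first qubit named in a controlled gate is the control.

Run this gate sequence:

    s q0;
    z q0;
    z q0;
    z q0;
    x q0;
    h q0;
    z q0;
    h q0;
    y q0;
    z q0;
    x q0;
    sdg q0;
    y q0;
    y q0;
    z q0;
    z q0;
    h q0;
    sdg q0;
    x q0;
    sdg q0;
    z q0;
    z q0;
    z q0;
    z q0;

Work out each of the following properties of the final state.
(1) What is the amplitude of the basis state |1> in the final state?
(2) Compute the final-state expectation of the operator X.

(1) The amplitude on |1> is -sqrt(2)/2.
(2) In the final state, X has expectation 1.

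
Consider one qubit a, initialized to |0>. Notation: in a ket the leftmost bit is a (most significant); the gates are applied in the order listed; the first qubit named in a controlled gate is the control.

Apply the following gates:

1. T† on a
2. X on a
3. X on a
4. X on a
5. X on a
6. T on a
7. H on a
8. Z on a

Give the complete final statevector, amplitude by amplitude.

The final amplitudes are sqrt(2)/2 on |0>, -sqrt(2)/2 on |1>. Key observation: gates 2-5 undo each other exactly, leaving only the rest of the circuit to track.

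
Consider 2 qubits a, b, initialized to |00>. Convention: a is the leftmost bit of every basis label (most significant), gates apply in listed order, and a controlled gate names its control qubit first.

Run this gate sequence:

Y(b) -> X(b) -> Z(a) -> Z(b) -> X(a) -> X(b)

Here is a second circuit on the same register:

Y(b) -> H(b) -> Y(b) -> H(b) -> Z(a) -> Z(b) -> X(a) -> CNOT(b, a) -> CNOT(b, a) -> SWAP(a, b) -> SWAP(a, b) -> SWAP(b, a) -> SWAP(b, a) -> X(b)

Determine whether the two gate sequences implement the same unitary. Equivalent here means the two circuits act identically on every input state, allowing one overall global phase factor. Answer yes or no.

No, they are not equivalent — no single phase factor reconciles the two unitaries.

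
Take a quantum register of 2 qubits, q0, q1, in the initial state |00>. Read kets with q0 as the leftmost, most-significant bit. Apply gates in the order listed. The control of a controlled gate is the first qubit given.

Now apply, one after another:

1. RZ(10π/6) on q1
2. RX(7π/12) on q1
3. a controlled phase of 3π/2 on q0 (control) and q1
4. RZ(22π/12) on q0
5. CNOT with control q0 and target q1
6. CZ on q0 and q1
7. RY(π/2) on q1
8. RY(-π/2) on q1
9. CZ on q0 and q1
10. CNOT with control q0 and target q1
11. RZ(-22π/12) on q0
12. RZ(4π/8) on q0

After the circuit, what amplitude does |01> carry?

|01> carries amplitude (sqrt(6 - 3*sqrt(2))/4 + sqrt(sqrt(2) + 2)/4)*exp(5*I*pi/12) in the final state. Key observation: steps 4-11 multiply out to the identity, so the circuit reduces to the remaining gates.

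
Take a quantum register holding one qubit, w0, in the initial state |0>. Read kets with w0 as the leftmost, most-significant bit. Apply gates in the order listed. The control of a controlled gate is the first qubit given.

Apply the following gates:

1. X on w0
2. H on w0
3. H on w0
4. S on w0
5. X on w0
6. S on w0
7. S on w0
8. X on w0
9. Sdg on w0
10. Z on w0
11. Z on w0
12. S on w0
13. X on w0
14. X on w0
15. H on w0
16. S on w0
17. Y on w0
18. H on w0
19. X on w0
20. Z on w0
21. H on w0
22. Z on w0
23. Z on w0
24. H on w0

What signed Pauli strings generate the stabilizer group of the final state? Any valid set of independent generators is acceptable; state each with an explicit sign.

The stabilizer group can be generated by +Y, among other valid generating sets. Key observation: the block from step 8 through step 13 cancels to the identity and can be dropped.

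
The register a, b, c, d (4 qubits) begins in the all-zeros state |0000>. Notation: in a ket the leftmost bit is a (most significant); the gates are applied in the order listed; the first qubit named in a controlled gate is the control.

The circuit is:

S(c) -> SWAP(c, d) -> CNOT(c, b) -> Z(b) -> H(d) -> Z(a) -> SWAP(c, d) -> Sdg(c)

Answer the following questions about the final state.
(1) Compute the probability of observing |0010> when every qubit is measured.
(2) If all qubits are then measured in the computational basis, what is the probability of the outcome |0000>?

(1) Outcome |0010> occurs with probability 1/2.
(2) A full measurement returns |0000> with probability 1/2.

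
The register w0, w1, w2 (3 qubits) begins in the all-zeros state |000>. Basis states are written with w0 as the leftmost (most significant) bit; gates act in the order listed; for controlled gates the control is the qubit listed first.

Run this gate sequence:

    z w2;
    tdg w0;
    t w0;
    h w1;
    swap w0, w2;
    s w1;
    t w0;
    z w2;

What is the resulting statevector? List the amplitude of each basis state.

After the circuit, the state carries amplitude sqrt(2)/2 on |000>, sqrt(2)*I/2 on |010>, and 0 on every other basis state.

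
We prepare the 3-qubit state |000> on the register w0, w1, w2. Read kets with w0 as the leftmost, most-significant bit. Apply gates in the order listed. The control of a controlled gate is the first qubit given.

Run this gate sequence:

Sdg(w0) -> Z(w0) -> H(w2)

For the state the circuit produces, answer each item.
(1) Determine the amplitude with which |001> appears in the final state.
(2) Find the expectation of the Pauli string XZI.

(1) The final state's coefficient on |001> equals sqrt(2)/2.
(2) In the final state, XZI has expectation 0.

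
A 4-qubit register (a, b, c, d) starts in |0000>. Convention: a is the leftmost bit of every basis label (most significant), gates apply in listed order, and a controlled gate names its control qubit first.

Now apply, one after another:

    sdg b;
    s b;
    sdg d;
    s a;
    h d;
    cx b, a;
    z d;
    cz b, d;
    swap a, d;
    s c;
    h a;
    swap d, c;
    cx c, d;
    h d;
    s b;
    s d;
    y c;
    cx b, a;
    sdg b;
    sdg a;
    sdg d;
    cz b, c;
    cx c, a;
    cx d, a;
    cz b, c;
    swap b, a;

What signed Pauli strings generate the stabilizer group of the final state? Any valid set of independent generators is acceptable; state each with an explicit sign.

The final state is stabilized by the group generated by +IXIX, +ZIII, +IZIZ, -IIZI; other independent generating sets are equally valid.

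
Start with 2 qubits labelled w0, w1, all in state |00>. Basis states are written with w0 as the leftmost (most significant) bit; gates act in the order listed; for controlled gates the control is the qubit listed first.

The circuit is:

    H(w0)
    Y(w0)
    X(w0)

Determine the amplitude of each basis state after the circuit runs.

After the circuit, the state carries amplitude sqrt(2)*I/2 on |00>, 0 on |01>, -sqrt(2)*I/2 on |10>, 0 on |11>.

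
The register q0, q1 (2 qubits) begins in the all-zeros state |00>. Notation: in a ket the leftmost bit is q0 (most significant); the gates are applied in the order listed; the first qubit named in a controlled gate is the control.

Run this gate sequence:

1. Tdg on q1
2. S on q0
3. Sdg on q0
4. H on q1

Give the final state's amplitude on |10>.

The amplitude on |10> is 0.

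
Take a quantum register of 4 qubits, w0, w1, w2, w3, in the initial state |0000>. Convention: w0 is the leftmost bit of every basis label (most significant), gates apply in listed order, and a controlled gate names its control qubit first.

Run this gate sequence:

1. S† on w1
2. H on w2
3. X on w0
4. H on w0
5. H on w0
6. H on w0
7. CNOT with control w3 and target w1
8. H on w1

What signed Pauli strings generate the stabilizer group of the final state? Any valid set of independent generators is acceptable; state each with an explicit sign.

One valid set of independent stabilizer generators is -XIII, +IXII, +IIXI, +IIIZ (any independent generating set of the same group is equally correct).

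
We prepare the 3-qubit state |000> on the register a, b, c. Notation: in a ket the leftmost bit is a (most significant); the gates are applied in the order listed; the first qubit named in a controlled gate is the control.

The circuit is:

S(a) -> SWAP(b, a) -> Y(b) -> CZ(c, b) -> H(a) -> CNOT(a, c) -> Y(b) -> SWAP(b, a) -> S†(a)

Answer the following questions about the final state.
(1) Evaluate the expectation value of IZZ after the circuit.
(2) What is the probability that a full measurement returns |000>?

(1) The expectation value of IZZ is 1.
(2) The probability of measuring |000> is 1/2.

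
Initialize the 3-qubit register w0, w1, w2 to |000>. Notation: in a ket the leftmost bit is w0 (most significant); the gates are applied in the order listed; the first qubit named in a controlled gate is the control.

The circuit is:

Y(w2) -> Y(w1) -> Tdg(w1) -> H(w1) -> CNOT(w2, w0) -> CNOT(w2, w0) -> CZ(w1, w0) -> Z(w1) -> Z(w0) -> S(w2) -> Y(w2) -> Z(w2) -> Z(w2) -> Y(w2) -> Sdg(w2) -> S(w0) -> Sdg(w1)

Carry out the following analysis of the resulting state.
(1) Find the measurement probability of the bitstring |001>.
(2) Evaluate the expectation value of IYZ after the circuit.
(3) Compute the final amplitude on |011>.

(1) A full measurement returns |001> with probability 1/2. Key observation: gates 10-15 undo each other exactly, leaving only the rest of the circuit to track.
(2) The observable IYZ averages to 1.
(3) |011> carries amplitude sqrt(2)*exp(I*pi/4)/2 in the final state.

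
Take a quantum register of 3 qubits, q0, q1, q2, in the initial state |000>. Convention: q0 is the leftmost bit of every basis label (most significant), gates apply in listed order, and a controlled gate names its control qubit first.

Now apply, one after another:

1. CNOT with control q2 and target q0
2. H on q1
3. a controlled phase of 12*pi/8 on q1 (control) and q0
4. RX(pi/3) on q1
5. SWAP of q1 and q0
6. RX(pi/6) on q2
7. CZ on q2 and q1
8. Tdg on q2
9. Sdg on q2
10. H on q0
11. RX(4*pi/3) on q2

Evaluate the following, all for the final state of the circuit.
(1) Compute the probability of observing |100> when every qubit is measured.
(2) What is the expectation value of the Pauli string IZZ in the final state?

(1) A full measurement returns |100> with probability 0.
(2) The expectation value of IZZ is sqrt(3)*(-2 - sqrt(2))/8.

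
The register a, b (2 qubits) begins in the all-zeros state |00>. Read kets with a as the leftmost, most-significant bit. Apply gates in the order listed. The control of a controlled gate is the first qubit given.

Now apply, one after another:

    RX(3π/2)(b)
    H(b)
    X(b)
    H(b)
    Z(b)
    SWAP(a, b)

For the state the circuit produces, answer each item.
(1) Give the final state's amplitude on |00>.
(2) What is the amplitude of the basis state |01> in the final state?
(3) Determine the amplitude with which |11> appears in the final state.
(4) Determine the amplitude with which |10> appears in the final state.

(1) The final state's coefficient on |00> equals -sqrt(2)/2.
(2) |01> carries amplitude 0 in the final state.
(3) The final state's coefficient on |11> equals 0.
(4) The final state's coefficient on |10> equals -sqrt(2)*I/2.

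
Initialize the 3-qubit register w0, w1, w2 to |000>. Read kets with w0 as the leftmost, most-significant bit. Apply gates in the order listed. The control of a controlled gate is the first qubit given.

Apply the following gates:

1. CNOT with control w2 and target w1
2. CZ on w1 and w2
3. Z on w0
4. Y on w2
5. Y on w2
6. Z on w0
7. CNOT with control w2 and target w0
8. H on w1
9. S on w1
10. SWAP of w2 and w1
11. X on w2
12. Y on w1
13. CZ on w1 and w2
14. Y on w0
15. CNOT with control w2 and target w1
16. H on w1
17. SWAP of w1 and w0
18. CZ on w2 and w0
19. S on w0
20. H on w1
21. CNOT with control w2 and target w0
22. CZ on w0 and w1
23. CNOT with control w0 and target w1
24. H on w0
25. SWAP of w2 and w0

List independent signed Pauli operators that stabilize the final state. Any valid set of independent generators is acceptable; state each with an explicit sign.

The final state is stabilized by the group generated by +YZZ, -ZYZ, +ZZY; other independent generating sets are equally valid.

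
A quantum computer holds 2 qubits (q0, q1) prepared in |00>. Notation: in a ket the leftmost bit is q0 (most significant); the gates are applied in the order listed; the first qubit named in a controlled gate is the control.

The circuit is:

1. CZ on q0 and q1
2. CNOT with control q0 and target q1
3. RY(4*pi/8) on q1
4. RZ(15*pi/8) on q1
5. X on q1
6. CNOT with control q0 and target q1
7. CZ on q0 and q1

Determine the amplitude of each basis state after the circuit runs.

After the circuit, the state carries amplitude sqrt(2)*exp(15*I*pi/16)/2 on |00>, -sqrt(2)*exp(I*pi/16)/2 on |01>, 0 on |10>, 0 on |11>.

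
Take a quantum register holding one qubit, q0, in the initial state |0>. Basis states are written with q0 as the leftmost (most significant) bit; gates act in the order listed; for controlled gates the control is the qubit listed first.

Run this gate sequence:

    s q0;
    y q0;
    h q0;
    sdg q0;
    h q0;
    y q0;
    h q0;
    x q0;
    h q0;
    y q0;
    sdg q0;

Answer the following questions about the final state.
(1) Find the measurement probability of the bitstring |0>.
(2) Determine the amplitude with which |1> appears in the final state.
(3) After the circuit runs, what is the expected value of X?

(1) Outcome |0> occurs with probability 1/2.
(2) The amplitude on |1> is 1/2 - I/2.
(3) In the final state, X has expectation 1.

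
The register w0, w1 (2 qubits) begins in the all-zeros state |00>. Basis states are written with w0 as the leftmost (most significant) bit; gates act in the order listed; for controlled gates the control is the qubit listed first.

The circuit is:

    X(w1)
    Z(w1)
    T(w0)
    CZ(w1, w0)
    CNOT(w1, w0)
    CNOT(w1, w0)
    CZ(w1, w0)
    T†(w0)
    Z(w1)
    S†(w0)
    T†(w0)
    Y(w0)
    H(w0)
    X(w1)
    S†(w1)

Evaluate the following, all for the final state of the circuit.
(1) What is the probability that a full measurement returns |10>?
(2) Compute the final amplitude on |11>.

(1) A full measurement returns |10> with probability 1/2.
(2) The amplitude on |11> is 0.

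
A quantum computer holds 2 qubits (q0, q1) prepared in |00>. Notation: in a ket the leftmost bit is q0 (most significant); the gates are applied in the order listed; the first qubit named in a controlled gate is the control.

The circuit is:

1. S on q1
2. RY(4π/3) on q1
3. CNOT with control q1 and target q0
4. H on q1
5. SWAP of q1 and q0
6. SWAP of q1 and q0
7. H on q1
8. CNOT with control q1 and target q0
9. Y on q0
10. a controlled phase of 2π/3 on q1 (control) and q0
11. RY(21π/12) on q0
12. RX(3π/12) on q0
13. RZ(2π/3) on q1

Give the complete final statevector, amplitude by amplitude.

After the circuit, the state carries amplitude sqrt(2)*(-1 - I)*exp(2*I*pi/3)/8 on |00>, sqrt(6)*(1 + I)/8 on |01>, (-2 + sqrt(2) - 2*I - sqrt(2)*I)*exp(2*I*pi/3)/8 on |10>, (1 - I)*(-sqrt(6) + 2*sqrt(3)*I)/8 on |11>.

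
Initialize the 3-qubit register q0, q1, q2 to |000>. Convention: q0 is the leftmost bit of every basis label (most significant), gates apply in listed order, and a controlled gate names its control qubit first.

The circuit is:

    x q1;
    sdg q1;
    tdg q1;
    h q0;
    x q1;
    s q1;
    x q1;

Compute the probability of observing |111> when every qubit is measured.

Outcome |111> occurs with probability 0.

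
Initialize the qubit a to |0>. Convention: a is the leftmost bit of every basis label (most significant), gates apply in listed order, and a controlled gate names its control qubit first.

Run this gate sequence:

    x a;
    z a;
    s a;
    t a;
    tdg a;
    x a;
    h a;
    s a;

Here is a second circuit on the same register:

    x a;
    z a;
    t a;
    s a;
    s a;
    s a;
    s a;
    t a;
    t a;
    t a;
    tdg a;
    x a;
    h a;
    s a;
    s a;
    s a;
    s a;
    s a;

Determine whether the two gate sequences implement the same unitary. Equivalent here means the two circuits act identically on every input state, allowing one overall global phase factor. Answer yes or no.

No: there is an input state on which the two circuits produce genuinely different outputs (not merely differing by a phase).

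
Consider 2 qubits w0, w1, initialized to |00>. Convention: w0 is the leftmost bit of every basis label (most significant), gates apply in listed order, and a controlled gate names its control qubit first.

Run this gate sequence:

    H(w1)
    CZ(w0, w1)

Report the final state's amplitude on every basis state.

After the circuit, the state carries amplitude sqrt(2)/2 on |00>, sqrt(2)/2 on |01>, 0 on |10>, 0 on |11>.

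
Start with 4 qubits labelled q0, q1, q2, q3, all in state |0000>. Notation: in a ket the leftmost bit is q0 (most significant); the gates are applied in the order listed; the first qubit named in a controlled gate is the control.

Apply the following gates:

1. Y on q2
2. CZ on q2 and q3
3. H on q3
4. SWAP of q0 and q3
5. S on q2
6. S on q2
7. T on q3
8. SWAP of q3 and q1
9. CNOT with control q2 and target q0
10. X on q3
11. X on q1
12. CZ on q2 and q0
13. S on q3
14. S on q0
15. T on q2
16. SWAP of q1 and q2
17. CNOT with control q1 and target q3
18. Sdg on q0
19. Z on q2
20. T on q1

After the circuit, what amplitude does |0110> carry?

The final state's coefficient on |0110> equals -sqrt(2)*I/2.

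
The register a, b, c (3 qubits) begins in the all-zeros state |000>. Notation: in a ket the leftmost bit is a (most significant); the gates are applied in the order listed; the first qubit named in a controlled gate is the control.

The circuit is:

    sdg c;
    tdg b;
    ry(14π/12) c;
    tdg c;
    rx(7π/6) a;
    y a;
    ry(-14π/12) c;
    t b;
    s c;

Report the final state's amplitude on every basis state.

After the circuit, the state carries amplitude (5*sqrt(2) + 3*sqrt(6) + (-sqrt(2) + sqrt(6))*exp(I*pi/4))*exp(3*I*pi/4)/16 on |000>, -sqrt(6)*I/16 - sqrt(2)*I/16 + sqrt(2)*exp(I*pi/4)/16 + sqrt(6)*exp(I*pi/4)/16 on |001>, 0 on |010>, 0 on |011>, ((-5*sqrt(2) + 3*sqrt(6))*exp(3*I*pi/4) + sqrt(2)*I + sqrt(6)*I)*exp(3*I*pi/4)/16 on |100>, (-sqrt(2) + sqrt(6) - (-sqrt(2) + sqrt(6))*exp(I*pi/4))*exp(3*I*pi/4)/16 on |101>, 0 on |110>, 0 on |111>.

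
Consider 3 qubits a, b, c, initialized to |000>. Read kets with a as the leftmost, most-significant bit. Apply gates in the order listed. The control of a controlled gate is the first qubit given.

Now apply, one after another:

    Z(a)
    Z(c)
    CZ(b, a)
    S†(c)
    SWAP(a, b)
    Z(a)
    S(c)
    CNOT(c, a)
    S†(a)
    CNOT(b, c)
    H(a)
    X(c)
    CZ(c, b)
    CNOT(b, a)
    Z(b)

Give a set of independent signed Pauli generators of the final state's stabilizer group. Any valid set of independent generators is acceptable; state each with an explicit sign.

One valid set of independent stabilizer generators is +XII, +IZI, -IIZ (any independent generating set of the same group is equally correct).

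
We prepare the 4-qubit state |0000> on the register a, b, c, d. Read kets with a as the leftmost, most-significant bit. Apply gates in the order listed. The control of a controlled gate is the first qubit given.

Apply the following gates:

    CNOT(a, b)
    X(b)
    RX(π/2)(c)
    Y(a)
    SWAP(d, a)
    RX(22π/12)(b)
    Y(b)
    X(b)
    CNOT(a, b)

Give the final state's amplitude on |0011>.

The final state's coefficient on |0011> equals -1/4 + sqrt(3)/4.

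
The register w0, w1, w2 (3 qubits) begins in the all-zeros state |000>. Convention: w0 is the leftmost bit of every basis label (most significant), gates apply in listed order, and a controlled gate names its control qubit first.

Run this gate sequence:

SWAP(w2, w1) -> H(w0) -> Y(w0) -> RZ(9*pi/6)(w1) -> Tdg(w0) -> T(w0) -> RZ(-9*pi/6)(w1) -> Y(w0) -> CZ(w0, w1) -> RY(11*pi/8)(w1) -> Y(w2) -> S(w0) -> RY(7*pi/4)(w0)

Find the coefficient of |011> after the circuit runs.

The amplitude on |011> is sqrt(2)*sqrt(2 - sqrt(2))*sin(5*pi/16)/4 - sqrt(2)*I*sqrt(sqrt(2) + 2)*sin(5*pi/16)/4.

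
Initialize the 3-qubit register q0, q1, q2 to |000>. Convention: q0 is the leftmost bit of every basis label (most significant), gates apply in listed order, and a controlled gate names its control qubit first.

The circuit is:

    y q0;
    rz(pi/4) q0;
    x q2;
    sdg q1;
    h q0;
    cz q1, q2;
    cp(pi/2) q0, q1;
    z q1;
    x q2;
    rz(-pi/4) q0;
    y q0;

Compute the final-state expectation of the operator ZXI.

The observable ZXI averages to 0.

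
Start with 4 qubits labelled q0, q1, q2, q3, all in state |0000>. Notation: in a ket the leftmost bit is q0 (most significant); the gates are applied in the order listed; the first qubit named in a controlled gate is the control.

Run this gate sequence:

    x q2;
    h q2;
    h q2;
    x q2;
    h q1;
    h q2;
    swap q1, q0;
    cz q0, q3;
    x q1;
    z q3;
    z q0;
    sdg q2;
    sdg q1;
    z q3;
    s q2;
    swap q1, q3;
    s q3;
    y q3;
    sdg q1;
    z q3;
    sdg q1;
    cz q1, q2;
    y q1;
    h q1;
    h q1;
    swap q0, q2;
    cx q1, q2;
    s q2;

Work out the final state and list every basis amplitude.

After the circuit, the state carries amplitude -1/2 on |0100>, I/2 on |0110>, -1/2 on |1100>, I/2 on |1110>, and 0 on every other basis state. Key observation: steps 1-4 multiply out to the identity, so the circuit reduces to the remaining gates.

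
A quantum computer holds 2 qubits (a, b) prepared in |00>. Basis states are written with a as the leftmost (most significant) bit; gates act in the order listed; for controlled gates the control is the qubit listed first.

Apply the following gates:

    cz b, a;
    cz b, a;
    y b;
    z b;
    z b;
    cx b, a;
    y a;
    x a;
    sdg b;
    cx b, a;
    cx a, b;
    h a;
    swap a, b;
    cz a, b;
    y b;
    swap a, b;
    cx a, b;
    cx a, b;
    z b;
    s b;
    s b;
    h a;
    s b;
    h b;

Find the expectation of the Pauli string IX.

The observable IX averages to -1.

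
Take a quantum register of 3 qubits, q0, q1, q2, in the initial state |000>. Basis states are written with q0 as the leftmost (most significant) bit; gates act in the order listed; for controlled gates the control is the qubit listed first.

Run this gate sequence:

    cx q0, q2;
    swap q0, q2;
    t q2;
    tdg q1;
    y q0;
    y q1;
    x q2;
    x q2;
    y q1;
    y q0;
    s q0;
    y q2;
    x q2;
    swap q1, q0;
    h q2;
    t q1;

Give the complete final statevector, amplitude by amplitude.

The resulting statevector has amplitude sqrt(2)*I/2 on |000>, sqrt(2)*I/2 on |001>, and 0 on every other basis state. Key observation: the block from step 5 through step 10 cancels to the identity and can be dropped.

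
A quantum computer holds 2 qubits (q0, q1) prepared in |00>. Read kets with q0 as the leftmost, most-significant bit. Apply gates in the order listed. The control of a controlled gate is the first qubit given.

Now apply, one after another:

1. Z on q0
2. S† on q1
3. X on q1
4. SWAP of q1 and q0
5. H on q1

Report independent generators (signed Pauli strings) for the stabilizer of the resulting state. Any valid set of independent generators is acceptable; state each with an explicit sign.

One valid set of independent stabilizer generators is +IX, -ZI (any independent generating set of the same group is equally correct).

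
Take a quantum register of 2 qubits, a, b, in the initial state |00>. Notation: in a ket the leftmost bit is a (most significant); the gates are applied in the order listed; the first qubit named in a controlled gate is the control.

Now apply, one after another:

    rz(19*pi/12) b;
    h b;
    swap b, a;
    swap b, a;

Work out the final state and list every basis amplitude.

After the circuit, the state carries amplitude -sqrt(2)*exp(5*I*pi/24)/2 on |00>, -sqrt(2)*exp(5*I*pi/24)/2 on |01>, 0 on |10>, 0 on |11>. Key observation: the block from step 3 through step 4 cancels to the identity and can be dropped.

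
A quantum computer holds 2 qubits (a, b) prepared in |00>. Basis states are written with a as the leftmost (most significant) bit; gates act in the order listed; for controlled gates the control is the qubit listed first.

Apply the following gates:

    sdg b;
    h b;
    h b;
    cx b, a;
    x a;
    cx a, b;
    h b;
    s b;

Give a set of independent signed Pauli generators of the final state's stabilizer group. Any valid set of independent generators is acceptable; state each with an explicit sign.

The stabilizer group can be generated by -IY, -ZI, among other valid generating sets.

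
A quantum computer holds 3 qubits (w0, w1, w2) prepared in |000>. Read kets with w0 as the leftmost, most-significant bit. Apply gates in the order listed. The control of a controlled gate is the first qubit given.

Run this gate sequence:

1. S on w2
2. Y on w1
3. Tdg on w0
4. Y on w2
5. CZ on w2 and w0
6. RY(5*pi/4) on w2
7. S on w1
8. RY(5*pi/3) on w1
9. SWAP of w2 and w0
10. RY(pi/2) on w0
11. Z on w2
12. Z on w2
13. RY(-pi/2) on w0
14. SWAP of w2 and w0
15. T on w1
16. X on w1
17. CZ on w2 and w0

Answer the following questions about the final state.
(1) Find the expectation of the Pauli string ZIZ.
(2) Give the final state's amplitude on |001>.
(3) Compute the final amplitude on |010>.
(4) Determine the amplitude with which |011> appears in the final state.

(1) In the final state, ZIZ has expectation sqrt(2)/2. Key observation: gates 9-14 undo each other exactly, leaving only the rest of the circuit to track.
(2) The amplitude on |001> is -sqrt(6 - 3*sqrt(2))*exp(3*I*pi/4)/4.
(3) |010> carries amplitude -I*sqrt(sqrt(2) + 2)/4 in the final state.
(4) |011> carries amplitude -I*sqrt(2 - sqrt(2))/4 in the final state.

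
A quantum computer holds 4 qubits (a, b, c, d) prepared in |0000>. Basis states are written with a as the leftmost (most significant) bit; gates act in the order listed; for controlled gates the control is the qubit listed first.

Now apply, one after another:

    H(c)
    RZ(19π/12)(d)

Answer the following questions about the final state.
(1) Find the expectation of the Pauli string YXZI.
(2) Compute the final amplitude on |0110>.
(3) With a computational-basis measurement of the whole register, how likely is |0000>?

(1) The observable YXZI averages to 0.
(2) |0110> carries amplitude 0 in the final state.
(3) The probability of measuring |0000> is 1/2.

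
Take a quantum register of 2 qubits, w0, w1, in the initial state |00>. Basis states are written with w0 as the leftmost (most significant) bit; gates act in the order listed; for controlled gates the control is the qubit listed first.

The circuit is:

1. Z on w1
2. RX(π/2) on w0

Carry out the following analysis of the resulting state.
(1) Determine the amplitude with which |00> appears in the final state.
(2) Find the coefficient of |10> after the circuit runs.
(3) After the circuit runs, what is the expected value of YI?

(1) The amplitude on |00> is sqrt(2)/2.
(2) |10> carries amplitude -sqrt(2)*I/2 in the final state.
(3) In the final state, YI has expectation -1.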